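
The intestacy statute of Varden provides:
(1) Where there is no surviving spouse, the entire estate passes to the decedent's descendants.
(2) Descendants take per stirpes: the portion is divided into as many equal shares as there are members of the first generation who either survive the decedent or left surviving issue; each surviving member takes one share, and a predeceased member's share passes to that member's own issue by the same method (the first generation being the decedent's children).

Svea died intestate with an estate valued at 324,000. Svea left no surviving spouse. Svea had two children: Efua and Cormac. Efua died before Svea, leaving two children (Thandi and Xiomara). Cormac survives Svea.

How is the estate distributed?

The entire 324,000 passes to the descendants.
That amount (324,000) is divided into 2 shares of 162,000: Cormac takes 162,000; Efua's 162,000 share passes to Efua's issue.
Efua's share (162,000) is divided into 2 shares of 81,000: Thandi and Xiomara each take 81,000.

Thandi: 81,000; Xiomara: 81,000; Cormac: 162,000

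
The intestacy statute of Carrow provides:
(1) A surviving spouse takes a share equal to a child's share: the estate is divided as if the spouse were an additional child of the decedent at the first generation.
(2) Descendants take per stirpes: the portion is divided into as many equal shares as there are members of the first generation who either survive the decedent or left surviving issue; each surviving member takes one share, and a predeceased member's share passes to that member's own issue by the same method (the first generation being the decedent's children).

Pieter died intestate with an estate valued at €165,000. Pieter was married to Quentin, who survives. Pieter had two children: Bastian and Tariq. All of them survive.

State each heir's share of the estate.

The spouse counts as an additional share at the children's level, so there are 3 primary shares of €55,000. Quentin takes one such share (€55,000).
The children's combined portion (€110,000) is divided into 2 shares of €55,000: Bastian and Tariq each take €55,000.

Quentin: €55,000; Bastian: €55,000; Tariq: €55,000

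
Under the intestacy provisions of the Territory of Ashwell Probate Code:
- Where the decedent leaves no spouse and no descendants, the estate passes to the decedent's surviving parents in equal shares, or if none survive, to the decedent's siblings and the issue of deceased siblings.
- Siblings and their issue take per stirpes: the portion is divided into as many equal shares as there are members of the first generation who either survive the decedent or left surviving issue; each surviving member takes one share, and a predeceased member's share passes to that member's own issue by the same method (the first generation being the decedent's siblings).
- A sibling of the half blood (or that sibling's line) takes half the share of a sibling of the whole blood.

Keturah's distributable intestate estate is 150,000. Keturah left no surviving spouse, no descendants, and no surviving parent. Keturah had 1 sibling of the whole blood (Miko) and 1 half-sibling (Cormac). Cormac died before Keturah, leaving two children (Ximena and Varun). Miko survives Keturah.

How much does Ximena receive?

Ximena receives 25,000.

The entire 150,000 passes to the siblings and their issue.
Counting each half-blood sibling's line as half a unit, there are 3/2 units in 150,000, so one unit is 100,000. Whole-blood lines (Miko) take 100,000 each; half-blood lines (Cormac) take 50,000 each.
Cormac's share (50,000) is divided into 2 shares of 25,000: Ximena and Varun each take 25,000.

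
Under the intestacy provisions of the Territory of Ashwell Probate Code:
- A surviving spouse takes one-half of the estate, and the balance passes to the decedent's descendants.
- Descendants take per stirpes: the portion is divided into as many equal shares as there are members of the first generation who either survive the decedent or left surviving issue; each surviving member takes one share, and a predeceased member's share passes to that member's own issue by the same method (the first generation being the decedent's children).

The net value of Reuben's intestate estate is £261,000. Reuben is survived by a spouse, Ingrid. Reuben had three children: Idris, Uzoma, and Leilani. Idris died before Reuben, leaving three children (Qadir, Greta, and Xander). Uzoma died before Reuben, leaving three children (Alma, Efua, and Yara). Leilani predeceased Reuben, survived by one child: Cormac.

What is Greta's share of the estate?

Ingrid takes one-half of £261,000 = £130,500. The remaining £130,500 passes to the descendants.
The descendants' portion (£130,500) is divided into 3 shares of £43,500: Idris's £43,500 share passes to Idris's issue; Uzoma's £43,500 share passes to Uzoma's issue; Leilani's £43,500 share passes to Leilani's issue.
Idris's share (£43,500) is divided into 3 shares of £14,500: Qadir, Greta, and Xander each take £14,500.
Uzoma's share (£43,500) is divided into 3 shares of £14,500: Alma, Efua, and Yara each take £14,500.
Leilani's share (£43,500) passes entirely to Cormac.

Greta receives £14,500.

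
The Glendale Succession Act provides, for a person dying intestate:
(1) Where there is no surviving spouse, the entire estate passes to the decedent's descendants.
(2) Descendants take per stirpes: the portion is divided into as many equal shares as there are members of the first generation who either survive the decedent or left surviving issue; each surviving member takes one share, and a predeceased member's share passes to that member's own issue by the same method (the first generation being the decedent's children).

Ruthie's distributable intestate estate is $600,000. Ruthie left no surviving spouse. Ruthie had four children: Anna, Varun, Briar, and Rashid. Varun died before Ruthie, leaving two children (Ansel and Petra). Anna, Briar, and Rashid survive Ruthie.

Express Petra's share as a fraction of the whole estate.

Petra receives 1/8 of the estate.

The entire $600,000 passes to the descendants.
That amount ($600,000) is divided into 4 shares of $150,000: Anna, Briar, and Rashid each take $150,000; Varun's $150,000 share passes to Varun's issue.
Varun's share ($150,000) is divided into 2 shares of $75,000: Ansel and Petra each take $75,000.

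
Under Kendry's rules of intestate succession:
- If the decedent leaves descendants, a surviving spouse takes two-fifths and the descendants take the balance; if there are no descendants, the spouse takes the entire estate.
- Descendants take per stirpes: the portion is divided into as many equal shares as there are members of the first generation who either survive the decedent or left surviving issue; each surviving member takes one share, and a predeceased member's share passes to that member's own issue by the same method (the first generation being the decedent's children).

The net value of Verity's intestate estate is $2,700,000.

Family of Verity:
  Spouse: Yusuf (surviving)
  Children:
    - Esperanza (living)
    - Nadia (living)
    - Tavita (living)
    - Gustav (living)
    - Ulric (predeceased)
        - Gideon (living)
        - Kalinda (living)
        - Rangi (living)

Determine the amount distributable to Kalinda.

Kalinda receives $108,000.

Yusuf takes two-fifths of $2,700,000 = $1,080,000. The remaining $1,620,000 passes to the descendants.
The descendants' portion ($1,620,000) is divided into 5 shares of $324,000: Esperanza, Nadia, Tavita, and Gustav each take $324,000; Ulric's $324,000 share passes to Ulric's issue.
Ulric's share ($324,000) is divided into 3 shares of $108,000: Gideon, Kalinda, and Rangi each take $108,000.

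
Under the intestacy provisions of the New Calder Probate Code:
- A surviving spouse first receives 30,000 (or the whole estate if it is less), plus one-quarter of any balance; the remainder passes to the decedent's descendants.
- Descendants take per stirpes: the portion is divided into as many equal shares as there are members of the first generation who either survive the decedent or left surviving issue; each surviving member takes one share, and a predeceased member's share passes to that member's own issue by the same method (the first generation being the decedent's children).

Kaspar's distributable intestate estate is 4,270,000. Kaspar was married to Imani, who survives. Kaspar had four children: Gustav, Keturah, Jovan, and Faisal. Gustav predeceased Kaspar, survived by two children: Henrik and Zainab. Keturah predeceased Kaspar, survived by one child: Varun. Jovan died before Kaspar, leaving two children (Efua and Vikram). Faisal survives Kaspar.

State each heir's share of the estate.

Imani: 1,090,000; Henrik: 397,500; Zainab: 397,500; Varun: 795,000; Efua: 397,500; Vikram: 397,500; Faisal: 795,000

Imani first takes 30,000, leaving a balance of 4,240,000. Imani then takes one-quarter of the balance (1,060,000), for a total of 1,090,000. The remaining 3,180,000 passes to the descendants.
The descendants' portion (3,180,000) is divided into 4 shares of 795,000: Faisal takes 795,000; Gustav's 795,000 share passes to Gustav's issue; Keturah's 795,000 share passes to Keturah's issue; Jovan's 795,000 share passes to Jovan's issue.
Gustav's share (795,000) is divided into 2 shares of 397,500: Henrik and Zainab each take 397,500.
Keturah's share (795,000) passes entirely to Varun.
Jovan's share (795,000) is divided into 2 shares of 397,500: Efua and Vikram each take 397,500.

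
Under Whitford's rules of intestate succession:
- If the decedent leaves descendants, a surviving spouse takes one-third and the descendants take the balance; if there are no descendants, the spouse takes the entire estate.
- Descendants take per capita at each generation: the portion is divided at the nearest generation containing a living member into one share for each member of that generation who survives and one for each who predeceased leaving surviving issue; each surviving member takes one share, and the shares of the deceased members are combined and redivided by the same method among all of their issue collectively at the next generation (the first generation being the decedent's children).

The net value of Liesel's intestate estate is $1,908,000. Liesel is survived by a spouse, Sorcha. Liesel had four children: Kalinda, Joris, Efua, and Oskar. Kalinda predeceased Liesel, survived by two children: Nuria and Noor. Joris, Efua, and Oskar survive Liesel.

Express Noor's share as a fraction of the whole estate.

Sorcha takes one-third of $1,908,000 = $636,000. The remaining $1,272,000 passes to the descendants.
The descendants' portion ($1,272,000) is divided at the children's generation into 4 shares of $318,000. Joris, Efua, and Oskar each take $318,000. The remaining share for the deceased Kalinda ($318,000) is carried to the next generation.
That pool ($318,000) is divided at the grandchildren's generation equally among Nuria and Noor: $159,000 each.

Noor receives 1/12 of the estate.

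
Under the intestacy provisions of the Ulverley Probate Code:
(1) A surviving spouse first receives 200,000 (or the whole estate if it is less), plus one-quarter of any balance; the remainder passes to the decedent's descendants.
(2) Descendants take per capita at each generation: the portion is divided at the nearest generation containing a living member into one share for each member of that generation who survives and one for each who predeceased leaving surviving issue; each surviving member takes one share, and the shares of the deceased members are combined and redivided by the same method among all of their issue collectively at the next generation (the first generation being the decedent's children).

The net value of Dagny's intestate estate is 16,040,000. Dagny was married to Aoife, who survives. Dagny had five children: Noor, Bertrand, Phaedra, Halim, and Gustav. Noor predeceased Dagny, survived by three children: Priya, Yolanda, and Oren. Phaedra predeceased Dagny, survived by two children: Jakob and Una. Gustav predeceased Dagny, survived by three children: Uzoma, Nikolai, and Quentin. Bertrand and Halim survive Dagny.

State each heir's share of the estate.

Aoife: 4,160,000; Priya: 891,000; Yolanda: 891,000; Oren: 891,000; Bertrand: 2,376,000; Jakob: 891,000; Una: 891,000; Halim: 2,376,000; Uzoma: 891,000; Nikolai: 891,000; Quentin: 891,000

Aoife first takes 200,000, leaving a balance of 15,840,000. Aoife then takes one-quarter of the balance (3,960,000), for a total of 4,160,000. The remaining 11,880,000 passes to the descendants.
The descendants' portion (11,880,000) is divided at the children's generation into 5 shares of 2,376,000. Bertrand and Halim each take 2,376,000. The 3 shares of the deceased (Noor, Phaedra, and Gustav) are combined into a pool of 7,128,000.
That pool (7,128,000) is divided at the grandchildren's generation equally among Priya, Yolanda, Oren, Jakob, Una, Uzoma, Nikolai, and Quentin: 891,000 each.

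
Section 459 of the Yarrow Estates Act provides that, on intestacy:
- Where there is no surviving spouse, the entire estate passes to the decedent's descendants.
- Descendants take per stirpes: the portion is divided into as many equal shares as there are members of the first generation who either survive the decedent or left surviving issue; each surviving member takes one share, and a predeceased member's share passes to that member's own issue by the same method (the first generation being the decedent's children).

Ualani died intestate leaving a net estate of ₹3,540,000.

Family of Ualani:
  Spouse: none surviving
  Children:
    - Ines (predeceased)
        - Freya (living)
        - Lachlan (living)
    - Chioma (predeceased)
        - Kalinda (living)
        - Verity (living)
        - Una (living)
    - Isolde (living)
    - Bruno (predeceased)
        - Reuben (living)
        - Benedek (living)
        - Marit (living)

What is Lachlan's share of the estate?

The entire ₹3,540,000 passes to the descendants.
That amount (₹3,540,000) is divided into 4 shares of ₹885,000: Isolde takes ₹885,000; Ines's ₹885,000 share passes to Ines's issue; Chioma's ₹885,000 share passes to Chioma's issue; Bruno's ₹885,000 share passes to Bruno's issue.
Ines's share (₹885,000) is divided into 2 shares of ₹442,500: Freya and Lachlan each take ₹442,500.
Chioma's share (₹885,000) is divided into 3 shares of ₹295,000: Kalinda, Verity, and Una each take ₹295,000.
Bruno's share (₹885,000) is divided into 3 shares of ₹295,000: Reuben, Benedek, and Marit each take ₹295,000.

Lachlan receives ₹442,500.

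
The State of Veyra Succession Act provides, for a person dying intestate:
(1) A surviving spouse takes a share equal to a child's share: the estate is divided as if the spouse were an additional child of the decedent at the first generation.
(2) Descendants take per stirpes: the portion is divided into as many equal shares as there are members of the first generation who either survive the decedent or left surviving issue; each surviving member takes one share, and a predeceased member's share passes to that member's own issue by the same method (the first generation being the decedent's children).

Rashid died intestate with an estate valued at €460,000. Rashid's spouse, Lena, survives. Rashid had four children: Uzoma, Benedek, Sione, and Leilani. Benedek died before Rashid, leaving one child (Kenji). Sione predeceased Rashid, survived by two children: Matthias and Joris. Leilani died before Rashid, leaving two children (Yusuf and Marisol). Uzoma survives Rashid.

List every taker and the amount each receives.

Lena: €92,000; Uzoma: €92,000; Kenji: €92,000; Matthias: €46,000; Joris: €46,000; Yusuf: €46,000; Marisol: €46,000

The spouse counts as an additional share at the children's level, so there are 5 primary shares of €92,000. Lena takes one such share (€92,000).
The children's combined portion (€368,000) is divided into 4 shares of €92,000: Uzoma takes €92,000; Benedek's €92,000 share passes to Benedek's issue; Sione's €92,000 share passes to Sione's issue; Leilani's €92,000 share passes to Leilani's issue.
Benedek's share (€92,000) passes entirely to Kenji.
Sione's share (€92,000) is divided into 2 shares of €46,000: Matthias and Joris each take €46,000.
Leilani's share (€92,000) is divided into 2 shares of €46,000: Yusuf and Marisol each take €46,000.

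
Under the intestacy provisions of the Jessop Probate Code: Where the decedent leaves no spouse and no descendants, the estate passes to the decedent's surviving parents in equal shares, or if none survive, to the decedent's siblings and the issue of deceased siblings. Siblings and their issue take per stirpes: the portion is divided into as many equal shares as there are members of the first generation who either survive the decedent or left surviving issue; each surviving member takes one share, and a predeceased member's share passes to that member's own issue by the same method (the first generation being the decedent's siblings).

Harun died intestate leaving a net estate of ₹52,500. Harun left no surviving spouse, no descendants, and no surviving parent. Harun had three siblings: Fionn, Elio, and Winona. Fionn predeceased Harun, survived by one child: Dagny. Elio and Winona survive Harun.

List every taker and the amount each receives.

The entire ₹52,500 passes to the siblings and their issue.
That amount (₹52,500) is divided into 3 shares of ₹17,500: Elio and Winona each take ₹17,500; Fionn's ₹17,500 share passes to Fionn's issue.
Fionn's share (₹17,500) passes entirely to Dagny.

Dagny: ₹17,500; Elio: ₹17,500; Winona: ₹17,500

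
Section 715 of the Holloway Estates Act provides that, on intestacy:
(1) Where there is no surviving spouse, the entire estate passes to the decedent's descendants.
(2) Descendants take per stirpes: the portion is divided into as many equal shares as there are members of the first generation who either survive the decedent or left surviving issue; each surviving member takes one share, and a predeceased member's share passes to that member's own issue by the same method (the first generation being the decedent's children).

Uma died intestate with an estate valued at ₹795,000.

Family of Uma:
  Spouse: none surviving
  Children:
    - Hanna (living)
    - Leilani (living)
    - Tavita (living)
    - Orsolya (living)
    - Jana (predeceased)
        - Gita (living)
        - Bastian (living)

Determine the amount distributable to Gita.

Gita receives ₹79,500.

The entire ₹795,000 passes to the descendants.
That amount (₹795,000) is divided into 5 shares of ₹159,000: Hanna, Leilani, Tavita, and Orsolya each take ₹159,000; Jana's ₹159,000 share passes to Jana's issue.
Jana's share (₹159,000) is divided into 2 shares of ₹79,500: Gita and Bastian each take ₹79,500.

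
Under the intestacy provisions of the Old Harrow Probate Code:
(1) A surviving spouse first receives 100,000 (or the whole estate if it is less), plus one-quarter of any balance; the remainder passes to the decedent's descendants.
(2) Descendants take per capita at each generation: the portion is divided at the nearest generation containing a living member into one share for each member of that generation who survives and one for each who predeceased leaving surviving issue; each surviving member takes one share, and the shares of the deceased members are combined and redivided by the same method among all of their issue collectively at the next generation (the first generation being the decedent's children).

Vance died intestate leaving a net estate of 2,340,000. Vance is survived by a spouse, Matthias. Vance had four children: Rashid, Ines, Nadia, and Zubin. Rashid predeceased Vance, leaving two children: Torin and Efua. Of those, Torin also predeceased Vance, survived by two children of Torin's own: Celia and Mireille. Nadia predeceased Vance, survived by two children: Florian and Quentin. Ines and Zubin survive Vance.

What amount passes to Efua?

Matthias first takes 100,000, leaving a balance of 2,240,000. Matthias then takes one-quarter of the balance (560,000), for a total of 660,000. The remaining 1,680,000 passes to the descendants.
The descendants' portion (1,680,000) is divided at the children's generation into 4 shares of 420,000. Ines and Zubin each take 420,000. The 2 shares of the deceased (Rashid and Nadia) are combined into a pool of 840,000.
That pool (840,000) is divided at the grandchildren's generation into 4 shares of 210,000. Efua, Florian, and Quentin each take 210,000. The remaining share for the deceased Torin (210,000) is carried to the next generation.
That pool (210,000) is divided at the great-grandchildren's generation equally among Celia and Mireille: 105,000 each.

Efua receives 210,000.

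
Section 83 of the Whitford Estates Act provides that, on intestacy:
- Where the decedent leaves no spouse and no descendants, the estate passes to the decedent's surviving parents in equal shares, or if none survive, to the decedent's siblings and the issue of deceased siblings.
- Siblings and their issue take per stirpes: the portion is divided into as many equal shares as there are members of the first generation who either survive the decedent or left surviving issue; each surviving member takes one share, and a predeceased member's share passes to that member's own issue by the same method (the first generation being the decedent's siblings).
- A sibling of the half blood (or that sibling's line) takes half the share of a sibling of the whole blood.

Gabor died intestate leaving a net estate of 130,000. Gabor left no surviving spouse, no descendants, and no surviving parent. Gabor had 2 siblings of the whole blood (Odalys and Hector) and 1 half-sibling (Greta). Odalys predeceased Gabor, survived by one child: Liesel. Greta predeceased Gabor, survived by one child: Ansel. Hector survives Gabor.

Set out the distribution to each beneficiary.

The entire 130,000 passes to the siblings and their issue.
Counting each half-blood sibling's line as half a unit, there are 5/2 units in 130,000, so one unit is 52,000. Whole-blood lines (Odalys and Hector) take 52,000 each; half-blood lines (Greta) take 26,000 each.
Odalys's share (52,000) passes entirely to Liesel.
Greta's share (26,000) passes entirely to Ansel.

Liesel: 52,000; Ansel: 26,000; Hector: 52,000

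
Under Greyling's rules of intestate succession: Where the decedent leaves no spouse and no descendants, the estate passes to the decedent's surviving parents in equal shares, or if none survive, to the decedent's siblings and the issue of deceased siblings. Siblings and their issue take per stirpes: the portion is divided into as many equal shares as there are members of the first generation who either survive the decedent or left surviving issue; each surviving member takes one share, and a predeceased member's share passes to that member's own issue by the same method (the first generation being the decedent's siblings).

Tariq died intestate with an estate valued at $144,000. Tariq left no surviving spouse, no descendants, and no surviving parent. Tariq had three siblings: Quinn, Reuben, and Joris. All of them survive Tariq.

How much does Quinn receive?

The entire $144,000 passes to the siblings and their issue.
That amount ($144,000) is divided into 3 shares of $48,000: Quinn, Reuben, and Joris each take $48,000.

Quinn receives $48,000.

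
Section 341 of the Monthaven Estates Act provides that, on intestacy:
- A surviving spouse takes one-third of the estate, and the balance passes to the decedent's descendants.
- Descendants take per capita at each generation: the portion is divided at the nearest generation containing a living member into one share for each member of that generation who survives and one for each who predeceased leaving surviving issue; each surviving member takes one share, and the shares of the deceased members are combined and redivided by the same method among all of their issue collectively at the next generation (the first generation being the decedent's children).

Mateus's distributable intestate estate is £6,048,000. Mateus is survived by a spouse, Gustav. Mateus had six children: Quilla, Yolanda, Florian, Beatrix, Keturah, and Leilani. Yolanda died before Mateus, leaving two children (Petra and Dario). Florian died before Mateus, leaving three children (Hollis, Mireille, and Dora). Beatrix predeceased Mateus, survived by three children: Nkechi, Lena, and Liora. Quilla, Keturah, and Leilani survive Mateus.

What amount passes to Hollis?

Gustav takes one-third of £6,048,000 = £2,016,000. The remaining £4,032,000 passes to the descendants.
The descendants' portion (£4,032,000) is divided at the children's generation into 6 shares of £672,000. Quilla, Keturah, and Leilani each take £672,000. The 3 shares of the deceased (Yolanda, Florian, and Beatrix) are combined into a pool of £2,016,000.
That pool (£2,016,000) is divided at the grandchildren's generation equally among Petra, Dario, Hollis, Mireille, Dora, Nkechi, Lena, and Liora: £252,000 each.

Hollis receives £252,000.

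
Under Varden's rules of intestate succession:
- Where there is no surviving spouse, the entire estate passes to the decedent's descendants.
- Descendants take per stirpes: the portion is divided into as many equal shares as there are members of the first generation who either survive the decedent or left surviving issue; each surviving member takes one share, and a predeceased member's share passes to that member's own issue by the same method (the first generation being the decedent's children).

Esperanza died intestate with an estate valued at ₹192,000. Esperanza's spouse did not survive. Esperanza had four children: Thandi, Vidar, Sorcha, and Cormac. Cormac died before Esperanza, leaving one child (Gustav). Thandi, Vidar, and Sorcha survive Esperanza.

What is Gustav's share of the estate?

The entire ₹192,000 passes to the descendants.
That amount (₹192,000) is divided into 4 shares of ₹48,000: Thandi, Vidar, and Sorcha each take ₹48,000; Cormac's ₹48,000 share passes to Cormac's issue.
Cormac's share (₹48,000) passes entirely to Gustav.

Gustav receives ₹48,000.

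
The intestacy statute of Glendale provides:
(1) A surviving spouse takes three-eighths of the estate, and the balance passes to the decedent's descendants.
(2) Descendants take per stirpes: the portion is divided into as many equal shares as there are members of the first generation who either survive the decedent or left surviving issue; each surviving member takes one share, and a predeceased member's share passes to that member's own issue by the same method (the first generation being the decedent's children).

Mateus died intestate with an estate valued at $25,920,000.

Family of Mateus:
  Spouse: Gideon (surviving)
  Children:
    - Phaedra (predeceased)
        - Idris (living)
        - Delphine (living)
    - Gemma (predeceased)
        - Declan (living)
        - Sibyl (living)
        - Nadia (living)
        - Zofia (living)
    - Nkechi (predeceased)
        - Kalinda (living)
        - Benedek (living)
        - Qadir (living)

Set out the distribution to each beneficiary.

Gideon: $9,720,000; Idris: $2,700,000; Delphine: $2,700,000; Declan: $1,350,000; Sibyl: $1,350,000; Nadia: $1,350,000; Zofia: $1,350,000; Kalinda: $1,800,000; Benedek: $1,800,000; Qadir: $1,800,000

Gideon takes three-eighths of $25,920,000 = $9,720,000. The remaining $16,200,000 passes to the descendants.
The descendants' portion ($16,200,000) is divided into 3 shares of $5,400,000: Phaedra's $5,400,000 share passes to Phaedra's issue; Gemma's $5,400,000 share passes to Gemma's issue; Nkechi's $5,400,000 share passes to Nkechi's issue.
Phaedra's share ($5,400,000) is divided into 2 shares of $2,700,000: Idris and Delphine each take $2,700,000.
Gemma's share ($5,400,000) is divided into 4 shares of $1,350,000: Declan, Sibyl, Nadia, and Zofia each take $1,350,000.
Nkechi's share ($5,400,000) is divided into 3 shares of $1,800,000: Kalinda, Benedek, and Qadir each take $1,800,000.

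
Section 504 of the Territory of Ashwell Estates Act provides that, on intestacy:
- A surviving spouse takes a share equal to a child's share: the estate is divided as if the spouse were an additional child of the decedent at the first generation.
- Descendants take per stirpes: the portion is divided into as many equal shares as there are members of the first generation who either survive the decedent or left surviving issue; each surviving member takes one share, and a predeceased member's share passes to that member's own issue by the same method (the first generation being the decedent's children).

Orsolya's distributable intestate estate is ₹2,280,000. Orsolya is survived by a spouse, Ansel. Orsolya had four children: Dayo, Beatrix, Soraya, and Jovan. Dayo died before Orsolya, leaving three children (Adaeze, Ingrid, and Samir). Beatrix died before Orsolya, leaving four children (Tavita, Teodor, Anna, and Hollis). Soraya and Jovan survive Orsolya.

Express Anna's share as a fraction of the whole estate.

Anna receives 1/20 of the estate.

The spouse counts as an additional share at the children's level, so there are 5 primary shares of ₹456,000. Ansel takes one such share (₹456,000).
The children's combined portion (₹1,824,000) is divided into 4 shares of ₹456,000: Soraya and Jovan each take ₹456,000; Dayo's ₹456,000 share passes to Dayo's issue; Beatrix's ₹456,000 share passes to Beatrix's issue.
Dayo's share (₹456,000) is divided into 3 shares of ₹152,000: Adaeze, Ingrid, and Samir each take ₹152,000.
Beatrix's share (₹456,000) is divided into 4 shares of ₹114,000: Tavita, Teodor, Anna, and Hollis each take ₹114,000.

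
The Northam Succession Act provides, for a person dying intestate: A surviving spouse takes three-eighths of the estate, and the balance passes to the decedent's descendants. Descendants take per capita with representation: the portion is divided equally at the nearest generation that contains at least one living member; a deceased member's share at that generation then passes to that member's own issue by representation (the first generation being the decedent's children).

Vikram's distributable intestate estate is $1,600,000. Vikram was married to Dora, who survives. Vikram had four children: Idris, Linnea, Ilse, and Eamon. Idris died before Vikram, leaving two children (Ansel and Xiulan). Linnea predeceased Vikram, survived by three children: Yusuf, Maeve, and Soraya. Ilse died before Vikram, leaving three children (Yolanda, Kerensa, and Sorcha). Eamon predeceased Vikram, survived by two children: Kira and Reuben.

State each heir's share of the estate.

Dora: $600,000; Ansel: $100,000; Xiulan: $100,000; Yusuf: $100,000; Maeve: $100,000; Soraya: $100,000; Yolanda: $100,000; Kerensa: $100,000; Sorcha: $100,000; Kira: $100,000; Reuben: $100,000

Dora takes three-eighths of $1,600,000 = $600,000. The remaining $1,000,000 passes to the descendants.
No child survives, so the initial division is made at the grandchildren's generation.
The descendants' portion ($1,000,000) is divided into 10 shares of $100,000: Ansel, Xiulan, Yusuf, Maeve, Soraya, Yolanda, Kerensa, Sorcha, Kira, and Reuben each take $100,000.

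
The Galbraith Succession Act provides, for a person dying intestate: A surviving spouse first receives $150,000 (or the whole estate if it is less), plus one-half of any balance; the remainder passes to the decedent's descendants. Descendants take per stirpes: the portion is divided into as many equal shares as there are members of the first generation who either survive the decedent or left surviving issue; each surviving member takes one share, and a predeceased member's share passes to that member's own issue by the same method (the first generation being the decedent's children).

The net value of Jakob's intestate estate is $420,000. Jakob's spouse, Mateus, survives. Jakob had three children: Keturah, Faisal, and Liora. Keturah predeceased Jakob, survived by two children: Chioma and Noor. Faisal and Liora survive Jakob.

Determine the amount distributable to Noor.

Noor receives $22,500.

Mateus first takes $150,000, leaving a balance of $270,000. Mateus then takes one-half of the balance ($135,000), for a total of $285,000. The remaining $135,000 passes to the descendants.
The descendants' portion ($135,000) is divided into 3 shares of $45,000: Faisal and Liora each take $45,000; Keturah's $45,000 share passes to Keturah's issue.
Keturah's share ($45,000) is divided into 2 shares of $22,500: Chioma and Noor each take $22,500.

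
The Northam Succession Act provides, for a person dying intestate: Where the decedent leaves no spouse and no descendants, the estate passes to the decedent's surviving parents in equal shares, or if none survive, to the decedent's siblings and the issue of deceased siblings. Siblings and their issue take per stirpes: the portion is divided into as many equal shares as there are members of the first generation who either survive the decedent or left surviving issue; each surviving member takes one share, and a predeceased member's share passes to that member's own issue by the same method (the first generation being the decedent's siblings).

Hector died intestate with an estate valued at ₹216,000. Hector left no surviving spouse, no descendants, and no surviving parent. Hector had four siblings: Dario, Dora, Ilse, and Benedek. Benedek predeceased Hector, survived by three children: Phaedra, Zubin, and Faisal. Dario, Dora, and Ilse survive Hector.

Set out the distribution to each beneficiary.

Dario: ₹54,000; Dora: ₹54,000; Ilse: ₹54,000; Phaedra: ₹18,000; Zubin: ₹18,000; Faisal: ₹18,000

The entire ₹216,000 passes to the siblings and their issue.
That amount (₹216,000) is divided into 4 shares of ₹54,000: Dario, Dora, and Ilse each take ₹54,000; Benedek's ₹54,000 share passes to Benedek's issue.
Benedek's share (₹54,000) is divided into 3 shares of ₹18,000: Phaedra, Zubin, and Faisal each take ₹18,000.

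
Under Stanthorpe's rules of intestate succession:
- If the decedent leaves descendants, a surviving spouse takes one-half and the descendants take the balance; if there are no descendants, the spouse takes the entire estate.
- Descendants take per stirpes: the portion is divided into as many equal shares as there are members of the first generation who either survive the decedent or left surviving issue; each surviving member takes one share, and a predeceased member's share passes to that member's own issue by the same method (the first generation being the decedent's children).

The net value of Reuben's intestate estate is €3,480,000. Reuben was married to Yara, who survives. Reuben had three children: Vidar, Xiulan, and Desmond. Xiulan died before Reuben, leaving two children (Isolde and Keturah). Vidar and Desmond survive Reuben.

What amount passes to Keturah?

Keturah receives €290,000.

Yara takes one-half of €3,480,000 = €1,740,000. The remaining €1,740,000 passes to the descendants.
The descendants' portion (€1,740,000) is divided into 3 shares of €580,000: Vidar and Desmond each take €580,000; Xiulan's €580,000 share passes to Xiulan's issue.
Xiulan's share (€580,000) is divided into 2 shares of €290,000: Isolde and Keturah each take €290,000.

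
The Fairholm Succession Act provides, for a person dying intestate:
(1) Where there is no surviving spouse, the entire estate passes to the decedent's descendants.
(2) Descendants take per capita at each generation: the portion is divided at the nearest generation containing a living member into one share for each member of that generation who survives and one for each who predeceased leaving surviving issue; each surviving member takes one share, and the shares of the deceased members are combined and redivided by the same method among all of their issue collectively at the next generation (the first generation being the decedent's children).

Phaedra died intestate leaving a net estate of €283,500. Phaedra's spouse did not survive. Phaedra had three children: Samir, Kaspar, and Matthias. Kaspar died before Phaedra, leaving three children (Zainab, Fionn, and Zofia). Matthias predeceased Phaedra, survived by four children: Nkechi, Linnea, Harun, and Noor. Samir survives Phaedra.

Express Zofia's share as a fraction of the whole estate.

Zofia receives 2/21 of the estate.

The entire €283,500 passes to the descendants.
That amount (€283,500) is divided at the children's generation into 3 shares of €94,500. Samir takes €94,500. The 2 shares of the deceased (Kaspar and Matthias) are combined into a pool of €189,000.
That pool (€189,000) is divided at the grandchildren's generation equally among Zainab, Fionn, Zofia, Nkechi, Linnea, Harun, and Noor: €27,000 each.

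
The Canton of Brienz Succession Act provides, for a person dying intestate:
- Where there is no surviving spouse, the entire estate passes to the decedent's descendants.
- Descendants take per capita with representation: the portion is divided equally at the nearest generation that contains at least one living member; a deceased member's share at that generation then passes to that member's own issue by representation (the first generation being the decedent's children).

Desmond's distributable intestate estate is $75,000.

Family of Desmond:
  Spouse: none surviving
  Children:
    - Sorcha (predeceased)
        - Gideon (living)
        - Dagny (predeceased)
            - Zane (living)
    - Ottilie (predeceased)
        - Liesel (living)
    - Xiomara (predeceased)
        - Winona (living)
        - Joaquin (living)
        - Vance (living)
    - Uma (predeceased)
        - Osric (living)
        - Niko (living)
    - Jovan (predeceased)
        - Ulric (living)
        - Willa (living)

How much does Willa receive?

Willa receives $7,500.

The entire $75,000 passes to the descendants.
No child survives, so the initial division is made at the grandchildren's generation.
That amount ($75,000) is divided into 10 shares of $7,500: Gideon, Liesel, Winona, Joaquin, Vance, Osric, Niko, Ulric, and Willa each take $7,500; Dagny's $7,500 share passes to Dagny's issue.
Dagny's share ($7,500) passes entirely to Zane.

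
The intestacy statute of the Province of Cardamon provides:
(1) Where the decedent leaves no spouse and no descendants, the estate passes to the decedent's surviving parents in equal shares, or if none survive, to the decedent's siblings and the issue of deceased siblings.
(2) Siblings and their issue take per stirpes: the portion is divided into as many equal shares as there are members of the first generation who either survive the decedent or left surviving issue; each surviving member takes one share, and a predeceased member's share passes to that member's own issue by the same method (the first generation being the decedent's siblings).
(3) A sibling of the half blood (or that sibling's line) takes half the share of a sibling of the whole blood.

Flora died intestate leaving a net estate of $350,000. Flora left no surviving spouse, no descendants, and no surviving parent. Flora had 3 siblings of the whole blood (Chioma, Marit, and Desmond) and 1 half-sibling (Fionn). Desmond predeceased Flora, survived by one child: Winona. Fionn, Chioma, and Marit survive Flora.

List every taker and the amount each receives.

Fionn: $50,000; Chioma: $100,000; Marit: $100,000; Winona: $100,000

The entire $350,000 passes to the siblings and their issue.
Counting each half-blood sibling's line as half a unit, there are 7/2 units in $350,000, so one unit is $100,000. Whole-blood lines (Chioma, Marit, and Desmond) take $100,000 each; half-blood lines (Fionn) take $50,000 each.
Desmond's share ($100,000) passes entirely to Winona.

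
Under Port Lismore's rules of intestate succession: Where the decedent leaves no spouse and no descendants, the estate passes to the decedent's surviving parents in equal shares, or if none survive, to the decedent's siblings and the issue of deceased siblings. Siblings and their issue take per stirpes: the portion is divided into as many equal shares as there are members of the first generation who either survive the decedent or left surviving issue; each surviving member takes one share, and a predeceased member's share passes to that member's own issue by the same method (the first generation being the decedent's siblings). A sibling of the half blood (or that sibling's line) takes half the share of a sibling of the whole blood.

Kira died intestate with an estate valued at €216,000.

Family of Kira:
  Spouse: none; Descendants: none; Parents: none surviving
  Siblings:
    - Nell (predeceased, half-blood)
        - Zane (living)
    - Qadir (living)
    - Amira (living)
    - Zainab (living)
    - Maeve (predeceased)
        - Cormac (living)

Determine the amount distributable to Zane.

Zane receives €24,000.

The entire €216,000 passes to the siblings and their issue.
Counting each half-blood sibling's line as half a unit, there are 9/2 units in €216,000, so one unit is €48,000. Whole-blood lines (Qadir, Amira, Zainab, and Maeve) take €48,000 each; half-blood lines (Nell) take €24,000 each.
Nell's share (€24,000) passes entirely to Zane.
Maeve's share (€48,000) passes entirely to Cormac.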